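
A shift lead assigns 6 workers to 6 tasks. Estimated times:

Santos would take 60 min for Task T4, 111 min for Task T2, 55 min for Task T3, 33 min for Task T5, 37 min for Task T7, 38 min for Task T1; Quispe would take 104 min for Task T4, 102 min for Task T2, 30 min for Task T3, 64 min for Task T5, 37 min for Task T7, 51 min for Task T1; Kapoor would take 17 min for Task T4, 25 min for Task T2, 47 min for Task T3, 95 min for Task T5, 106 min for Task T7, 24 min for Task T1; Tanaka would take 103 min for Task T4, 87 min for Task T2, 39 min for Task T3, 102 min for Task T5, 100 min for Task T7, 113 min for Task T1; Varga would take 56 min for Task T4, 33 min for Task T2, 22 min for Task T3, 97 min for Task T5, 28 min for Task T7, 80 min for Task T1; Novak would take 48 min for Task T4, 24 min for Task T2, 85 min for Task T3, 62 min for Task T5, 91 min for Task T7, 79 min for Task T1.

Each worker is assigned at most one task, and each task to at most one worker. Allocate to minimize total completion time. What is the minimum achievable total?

Optimal: Santos→Task T5 (33 min), Quispe→Task T1 (51 min), Kapoor→Task T4 (17 min), Tanaka→Task T3 (39 min), Varga→Task T7 (28 min), Novak→Task T2 (24 min) — total 33+51+17+39+28+24 = 192 min.
Min-entry greedy (repeatedly take the single cheapest remaining cell) gives 246 min, worse by 54.
Swapping Varga↔Tanaka (Varga→Task T3 22 min, Tanaka→Task T7 100 min) adds 55.
No other one-to-one assignment undercuts 192 min.

Minimum total: 192 min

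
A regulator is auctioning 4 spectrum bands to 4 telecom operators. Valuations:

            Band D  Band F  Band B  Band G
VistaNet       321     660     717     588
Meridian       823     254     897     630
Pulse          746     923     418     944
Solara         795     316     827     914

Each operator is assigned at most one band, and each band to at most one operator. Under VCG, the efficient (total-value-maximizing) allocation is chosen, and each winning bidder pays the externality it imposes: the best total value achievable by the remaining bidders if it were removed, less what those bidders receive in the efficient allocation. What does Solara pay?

Solara pays $38M.

Efficient allocation: VistaNet→Band B ($717M), Meridian→Band D ($823M), Pulse→Band F ($923M), Solara→Band G ($914M); total welfare W = $3377M.
Solara receives Band G at value $914M, so the others get W − 914 = $2463M.
Without Solara: best allocation of the remaining 3 bidders over all 4 bands is VistaNet→Band F ($660M), Meridian→Band B ($897M), Pulse→Band G ($944M), total $2501M.
VCG payment = (others' best without Solara) − (others' welfare with Solara) = 2501 − 2463 = $38M.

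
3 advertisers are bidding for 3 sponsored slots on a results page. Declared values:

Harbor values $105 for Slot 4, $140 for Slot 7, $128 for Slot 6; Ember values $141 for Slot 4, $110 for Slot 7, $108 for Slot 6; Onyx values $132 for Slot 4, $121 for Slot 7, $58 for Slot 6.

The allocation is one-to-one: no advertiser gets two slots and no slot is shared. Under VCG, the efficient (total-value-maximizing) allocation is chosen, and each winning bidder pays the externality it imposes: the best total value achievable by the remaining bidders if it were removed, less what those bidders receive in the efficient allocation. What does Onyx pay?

Efficient allocation: Harbor→Slot 6 ($128), Ember→Slot 4 ($141), Onyx→Slot 7 ($121); total welfare W = $390.
Onyx receives Slot 7 at value $121, so the others get W − 121 = $269.
Without Onyx: best allocation of the remaining 2 bidders over all 3 slots is Harbor→Slot 7 ($140), Ember→Slot 4 ($141), total $281.
VCG payment = (others' best without Onyx) − (others' welfare with Onyx) = 281 − 269 = $12.

Onyx pays $12.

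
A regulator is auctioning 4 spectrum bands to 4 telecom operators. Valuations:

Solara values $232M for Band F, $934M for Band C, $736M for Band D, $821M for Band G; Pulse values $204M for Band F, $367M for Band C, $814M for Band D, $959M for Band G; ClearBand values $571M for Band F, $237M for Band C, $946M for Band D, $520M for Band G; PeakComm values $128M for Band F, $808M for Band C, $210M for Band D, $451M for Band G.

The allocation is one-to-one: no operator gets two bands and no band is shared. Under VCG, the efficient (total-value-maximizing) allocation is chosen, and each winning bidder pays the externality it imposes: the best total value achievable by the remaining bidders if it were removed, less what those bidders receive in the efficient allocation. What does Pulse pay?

Efficient allocation: Solara→Band D ($736M), Pulse→Band G ($959M), ClearBand→Band F ($571M), PeakComm→Band C ($808M); total welfare W = $3074M.
Pulse receives Band G at value $959M, so the others get W − 959 = $2115M.
Without Pulse: best allocation of the remaining 3 bidders over all 4 bands is Solara→Band G ($821M), ClearBand→Band D ($946M), PeakComm→Band C ($808M), total $2575M.
VCG payment = (others' best without Pulse) − (others' welfare with Pulse) = 2575 − 2115 = $460M.

Pulse pays $460M.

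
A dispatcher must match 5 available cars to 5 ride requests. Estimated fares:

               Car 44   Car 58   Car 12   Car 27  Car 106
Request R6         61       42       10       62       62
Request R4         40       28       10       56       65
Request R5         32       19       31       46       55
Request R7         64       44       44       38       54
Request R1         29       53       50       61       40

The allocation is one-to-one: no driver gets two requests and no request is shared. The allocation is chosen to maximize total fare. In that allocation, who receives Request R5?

Treat this as an assignment problem: match each driver to one request.
Optimal: Car 44→Request R7 ($64), Car 58→Request R1 ($53), Car 12→Request R5 ($31), Car 27→Request R6 ($62), Car 106→Request R4 ($65) — total 64+53+31+62+65 = $275.
Column-greedy (each request in turn goes to its best remaining driver) gives $253, worse by 22.
Next-best assignment: Car 44→Request R6, Car 58→Request R1, Car 12→Request R7, Car 27→Request R4, Car 106→Request R5 = $269.
Swapping Car 44↔Car 106 (Car 44→Request R4 $40, Car 106→Request R7 $54) loses 35.
No other one-to-one assignment exceeds $275.
Car 12's own top request is Request R1 ($50), but forcing Car 12→Request R1 and reassigning the rest optimally gives only $267 — worse by 8.

Car 12 receives Request R5.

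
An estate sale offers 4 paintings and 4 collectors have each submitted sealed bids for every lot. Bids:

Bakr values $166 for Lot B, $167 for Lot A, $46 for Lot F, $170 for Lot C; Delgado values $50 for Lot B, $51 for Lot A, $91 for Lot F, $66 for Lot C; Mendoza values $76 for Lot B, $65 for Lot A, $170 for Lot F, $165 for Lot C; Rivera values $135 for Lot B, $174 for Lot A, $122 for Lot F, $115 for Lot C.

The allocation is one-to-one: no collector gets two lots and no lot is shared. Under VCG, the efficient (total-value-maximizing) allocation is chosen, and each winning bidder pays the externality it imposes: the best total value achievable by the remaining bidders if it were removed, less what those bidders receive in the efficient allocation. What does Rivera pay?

Efficient allocation: Bakr→Lot B ($166), Delgado→Lot F ($91), Mendoza→Lot C ($165), Rivera→Lot A ($174); total welfare W = $596.
Rivera receives Lot A at value $174, so the others get W − 174 = $422.
Without Rivera: best allocation of the remaining 3 bidders over all 4 lots is Bakr→Lot A ($167), Delgado→Lot F ($91), Mendoza→Lot C ($165), total $423.
VCG payment = (others' best without Rivera) − (others' welfare with Rivera) = 423 − 422 = $1.

Rivera pays $1.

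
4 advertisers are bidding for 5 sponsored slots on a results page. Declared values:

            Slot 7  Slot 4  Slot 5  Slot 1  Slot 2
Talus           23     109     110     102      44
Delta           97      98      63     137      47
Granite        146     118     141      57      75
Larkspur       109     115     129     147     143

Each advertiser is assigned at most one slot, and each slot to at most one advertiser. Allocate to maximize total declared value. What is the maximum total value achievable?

Max total: $536

Optimal: Talus→Slot 5 ($110), Delta→Slot 1 ($137), Granite→Slot 7 ($146), Larkspur→Slot 2 ($143) — total 110+137+146+143 = $536.
Max-entry greedy (repeatedly take the single best remaining cell) gives $501, worse by 35.
Every other assignment is strictly worse.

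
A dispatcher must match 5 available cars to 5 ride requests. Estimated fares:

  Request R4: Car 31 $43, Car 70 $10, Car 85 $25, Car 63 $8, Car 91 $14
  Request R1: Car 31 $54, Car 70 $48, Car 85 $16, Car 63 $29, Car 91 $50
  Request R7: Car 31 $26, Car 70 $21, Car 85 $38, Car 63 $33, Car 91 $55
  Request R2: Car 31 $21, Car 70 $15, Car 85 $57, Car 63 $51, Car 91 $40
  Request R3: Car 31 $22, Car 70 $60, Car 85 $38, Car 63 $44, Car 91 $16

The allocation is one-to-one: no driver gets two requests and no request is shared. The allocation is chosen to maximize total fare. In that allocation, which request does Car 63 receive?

Optimal: Car 31→Request R4 ($43), Car 70→Request R1 ($48), Car 85→Request R2 ($57), Car 63→Request R3 ($44), Car 91→Request R7 ($55) — total 43+48+57+44+55 = $247.
Column-greedy (each request in turn goes to its best remaining driver) gives $242, worse by 5.
Swapping Car 63↔Car 85 (Car 63→Request R2 $51, Car 85→Request R3 $38) loses 12.
No other one-to-one assignment exceeds $247.
Car 63's own top request is Request R2 ($51), but forcing Car 63→Request R2 and reassigning the rest optimally gives only $245 — worse by 2.

Car 63 receives Request R3.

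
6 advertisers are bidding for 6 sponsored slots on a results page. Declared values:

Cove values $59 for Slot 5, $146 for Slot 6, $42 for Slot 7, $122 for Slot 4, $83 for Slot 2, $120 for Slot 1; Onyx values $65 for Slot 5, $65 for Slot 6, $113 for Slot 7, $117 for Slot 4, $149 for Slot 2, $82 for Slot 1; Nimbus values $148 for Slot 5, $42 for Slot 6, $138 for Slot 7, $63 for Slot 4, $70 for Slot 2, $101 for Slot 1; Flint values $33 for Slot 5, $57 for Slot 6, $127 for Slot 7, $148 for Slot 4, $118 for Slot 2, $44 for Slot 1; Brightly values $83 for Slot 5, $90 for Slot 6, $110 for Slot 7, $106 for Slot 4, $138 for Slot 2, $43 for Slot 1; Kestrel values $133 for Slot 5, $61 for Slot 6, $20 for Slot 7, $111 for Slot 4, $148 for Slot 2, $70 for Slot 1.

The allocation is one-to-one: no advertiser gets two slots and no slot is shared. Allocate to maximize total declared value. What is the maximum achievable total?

Max total: $787

Optimal: Cove→Slot 6 ($146), Onyx→Slot 2 ($149), Nimbus→Slot 1 ($101), Flint→Slot 4 ($148), Brightly→Slot 7 ($110), Kestrel→Slot 5 ($133) — total 146+149+101+148+110+133 = $787.
Max-entry greedy (repeatedly take the single best remaining cell) gives $771, worse by 16.
Next-best assignment: Cove→Slot 6, Onyx→Slot 1, Nimbus→Slot 7, Flint→Slot 4, Brightly→Slot 2, Kestrel→Slot 5 = $785.
Every other assignment is strictly worse.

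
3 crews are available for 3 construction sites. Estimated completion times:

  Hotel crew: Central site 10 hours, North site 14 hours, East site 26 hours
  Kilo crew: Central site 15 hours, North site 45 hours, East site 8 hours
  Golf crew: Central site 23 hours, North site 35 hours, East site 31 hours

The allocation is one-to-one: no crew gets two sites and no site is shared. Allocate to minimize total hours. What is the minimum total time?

Min total: 45 hours

Optimal: Hotel crew→North site (14 hours), Kilo crew→East site (8 hours), Golf crew→Central site (23 hours) — total 14+8+23 = 45 hours.
Row-greedy (each crew in turn takes its cheapest remaining site) gives 53 hours, worse by 8.
Next-best assignment: Hotel crew→Central site, Kilo crew→East site, Golf crew→North site = 53 hours.
Swapping Kilo crew↔Golf crew (Kilo crew→Central site 15 hours, Golf crew→East site 31 hours) adds 15.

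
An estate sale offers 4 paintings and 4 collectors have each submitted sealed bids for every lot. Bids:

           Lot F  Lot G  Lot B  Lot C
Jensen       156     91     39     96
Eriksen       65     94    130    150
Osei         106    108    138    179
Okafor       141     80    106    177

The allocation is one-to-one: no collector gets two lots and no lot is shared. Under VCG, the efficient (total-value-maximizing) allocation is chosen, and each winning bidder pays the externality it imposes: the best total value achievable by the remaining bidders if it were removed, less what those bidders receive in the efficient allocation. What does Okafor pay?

Okafor pays $71.

Efficient allocation: Jensen→Lot F ($156), Eriksen→Lot B ($130), Osei→Lot G ($108), Okafor→Lot C ($177); total welfare W = $571.
Okafor receives Lot C at value $177, so the others get W − 177 = $394.
Without Okafor: best allocation of the remaining 3 bidders over all 4 lots is Jensen→Lot F ($156), Eriksen→Lot B ($130), Osei→Lot C ($179), total $465.
VCG payment = (others' best without Okafor) − (others' welfare with Okafor) = 465 − 394 = $71.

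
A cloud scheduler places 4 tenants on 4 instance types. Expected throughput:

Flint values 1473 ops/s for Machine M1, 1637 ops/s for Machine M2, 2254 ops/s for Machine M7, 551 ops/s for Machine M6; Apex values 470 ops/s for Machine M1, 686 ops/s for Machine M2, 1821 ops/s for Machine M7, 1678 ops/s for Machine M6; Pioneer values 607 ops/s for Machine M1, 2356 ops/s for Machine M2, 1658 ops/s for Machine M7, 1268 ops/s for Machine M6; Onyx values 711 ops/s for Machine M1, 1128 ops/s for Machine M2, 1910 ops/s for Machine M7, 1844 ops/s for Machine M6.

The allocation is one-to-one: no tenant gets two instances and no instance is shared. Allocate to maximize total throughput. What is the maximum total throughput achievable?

Optimal: Flint→Machine M1 (1473 ops/s), Apex→Machine M7 (1821 ops/s), Pioneer→Machine M2 (2356 ops/s), Onyx→Machine M6 (1844 ops/s) — total 1473+1821+2356+1844 = 7494 ops/s.

Max total: 7494 ops/s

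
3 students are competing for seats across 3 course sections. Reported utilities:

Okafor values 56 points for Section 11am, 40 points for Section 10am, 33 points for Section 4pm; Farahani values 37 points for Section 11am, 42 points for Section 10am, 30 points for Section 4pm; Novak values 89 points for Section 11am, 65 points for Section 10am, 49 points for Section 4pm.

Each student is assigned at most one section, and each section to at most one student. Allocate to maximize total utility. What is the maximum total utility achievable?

This is the linear assignment problem.
Optimal: Okafor→Section 4pm (33 points), Farahani→Section 10am (42 points), Novak→Section 11am (89 points) — total 33+42+89 = 164 points.
Row-greedy (each student in turn takes its best remaining section) gives 147 points, worse by 17.
Next-best assignment: Okafor→Section 10am, Farahani→Section 4pm, Novak→Section 11am = 159 points.

Max total: 164 points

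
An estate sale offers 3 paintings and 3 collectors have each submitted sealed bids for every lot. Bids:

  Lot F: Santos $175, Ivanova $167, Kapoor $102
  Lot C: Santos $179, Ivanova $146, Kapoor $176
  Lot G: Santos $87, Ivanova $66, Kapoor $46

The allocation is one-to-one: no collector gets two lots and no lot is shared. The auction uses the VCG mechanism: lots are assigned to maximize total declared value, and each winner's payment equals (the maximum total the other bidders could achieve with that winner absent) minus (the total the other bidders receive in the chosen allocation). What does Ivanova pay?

Efficient allocation: Santos→Lot G ($87), Ivanova→Lot F ($167), Kapoor→Lot C ($176); total welfare W = $430.
Ivanova receives Lot F at value $167, so the others get W − 167 = $263.
Without Ivanova: best allocation of the remaining 2 bidders over all 3 lots is Santos→Lot F ($175), Kapoor→Lot C ($176), total $351.
VCG payment = (others' best without Ivanova) − (others' welfare with Ivanova) = 351 − 263 = $88.

Ivanova pays $88.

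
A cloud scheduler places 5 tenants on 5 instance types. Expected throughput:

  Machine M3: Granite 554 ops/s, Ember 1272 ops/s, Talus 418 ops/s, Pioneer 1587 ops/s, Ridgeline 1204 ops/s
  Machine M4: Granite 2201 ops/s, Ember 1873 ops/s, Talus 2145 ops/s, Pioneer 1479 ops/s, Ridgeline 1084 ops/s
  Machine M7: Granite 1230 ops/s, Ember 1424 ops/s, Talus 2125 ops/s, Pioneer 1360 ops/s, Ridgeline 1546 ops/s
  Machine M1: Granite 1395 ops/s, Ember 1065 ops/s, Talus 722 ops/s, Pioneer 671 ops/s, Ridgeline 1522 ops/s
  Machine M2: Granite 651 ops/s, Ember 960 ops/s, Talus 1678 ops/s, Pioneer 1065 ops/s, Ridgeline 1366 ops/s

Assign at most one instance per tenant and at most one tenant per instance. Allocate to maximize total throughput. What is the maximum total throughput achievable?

Max total: 8412 ops/s

This is a one-to-one assignment (maximum-weight bipartite matching).
Optimal: Granite→Machine M4 (2201 ops/s), Ember→Machine M7 (1424 ops/s), Talus→Machine M2 (1678 ops/s), Pioneer→Machine M3 (1587 ops/s), Ridgeline→Machine M1 (1522 ops/s) — total 2201+1424+1678+1587+1522 = 8412 ops/s.
Max-entry greedy (repeatedly take the single best remaining cell) gives 8395 ops/s, worse by 17.
Next-best assignment: Granite→Machine M4, Ember→Machine M2, Talus→Machine M7, Pioneer→Machine M3, Ridgeline→Machine M1 = 8395 ops/s.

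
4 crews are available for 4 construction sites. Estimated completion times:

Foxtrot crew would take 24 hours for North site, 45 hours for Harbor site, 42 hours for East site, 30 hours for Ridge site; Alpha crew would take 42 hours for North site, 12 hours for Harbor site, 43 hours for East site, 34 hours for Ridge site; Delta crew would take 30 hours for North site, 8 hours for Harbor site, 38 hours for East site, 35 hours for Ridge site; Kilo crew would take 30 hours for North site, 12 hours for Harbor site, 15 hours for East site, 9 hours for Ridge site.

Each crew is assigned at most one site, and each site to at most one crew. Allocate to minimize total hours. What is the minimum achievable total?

Minimum total: 81 hours

Optimal: Foxtrot crew→North site (24 hours), Alpha crew→Ridge site (34 hours), Delta crew→Harbor site (8 hours), Kilo crew→East site (15 hours) — total 24+34+8+15 = 81 hours.
Min-entry greedy (repeatedly take the single cheapest remaining cell) gives 84 hours, worse by 3.
Next-best assignment: Foxtrot crew→North site, Alpha crew→Harbor site, Delta crew→East site, Kilo crew→Ridge site = 83 hours.
Checked against all permutations: 81 hours is optimal.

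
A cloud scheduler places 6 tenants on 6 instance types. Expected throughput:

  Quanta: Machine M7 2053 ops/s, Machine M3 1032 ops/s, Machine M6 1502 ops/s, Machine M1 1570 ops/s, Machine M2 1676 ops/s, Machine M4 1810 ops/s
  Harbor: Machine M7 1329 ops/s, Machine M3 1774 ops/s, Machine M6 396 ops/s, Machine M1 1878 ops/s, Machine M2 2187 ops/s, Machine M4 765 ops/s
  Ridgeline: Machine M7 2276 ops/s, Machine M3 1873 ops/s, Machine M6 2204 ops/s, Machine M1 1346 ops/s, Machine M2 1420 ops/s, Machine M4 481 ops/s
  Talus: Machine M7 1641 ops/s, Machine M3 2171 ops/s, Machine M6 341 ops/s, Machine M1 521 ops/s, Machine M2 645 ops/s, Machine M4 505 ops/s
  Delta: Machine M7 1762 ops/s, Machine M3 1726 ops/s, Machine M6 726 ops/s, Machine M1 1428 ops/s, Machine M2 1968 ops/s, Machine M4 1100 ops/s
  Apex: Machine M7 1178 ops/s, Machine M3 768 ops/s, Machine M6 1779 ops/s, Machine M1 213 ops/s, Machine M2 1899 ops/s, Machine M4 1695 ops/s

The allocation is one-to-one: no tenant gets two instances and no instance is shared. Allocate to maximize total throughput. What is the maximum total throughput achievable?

Maximum total: 11969 ops/s

Optimal: Quanta→Machine M7 (2053 ops/s), Harbor→Machine M1 (1878 ops/s), Ridgeline→Machine M6 (2204 ops/s), Talus→Machine M3 (2171 ops/s), Delta→Machine M2 (1968 ops/s), Apex→Machine M4 (1695 ops/s) — total 2053+1878+2204+2171+1968+1695 = 11969 ops/s.
Max-entry greedy (repeatedly take the single best remaining cell) gives 11651 ops/s, worse by 318.
Next-best assignment: Quanta→Machine M4, Harbor→Machine M1, Ridgeline→Machine M7, Talus→Machine M3, Delta→Machine M2, Apex→Machine M6 = 11882 ops/s.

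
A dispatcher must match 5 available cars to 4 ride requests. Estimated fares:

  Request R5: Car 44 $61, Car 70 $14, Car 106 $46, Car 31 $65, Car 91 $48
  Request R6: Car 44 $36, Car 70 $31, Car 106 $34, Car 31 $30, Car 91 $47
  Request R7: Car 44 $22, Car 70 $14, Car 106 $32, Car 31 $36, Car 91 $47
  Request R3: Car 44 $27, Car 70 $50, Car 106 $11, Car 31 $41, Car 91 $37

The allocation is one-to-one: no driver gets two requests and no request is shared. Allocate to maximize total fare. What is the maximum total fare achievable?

This is the linear assignment problem.
Optimal: Car 31→Request R5 ($65), Car 44→Request R6 ($36), Car 91→Request R7 ($47), Car 70→Request R3 ($50) — total 65+36+47+50 = $198.
Column-greedy (each request in turn goes to its best remaining driver) gives $194, worse by 4.
Every other assignment is strictly worse.

Max total: $198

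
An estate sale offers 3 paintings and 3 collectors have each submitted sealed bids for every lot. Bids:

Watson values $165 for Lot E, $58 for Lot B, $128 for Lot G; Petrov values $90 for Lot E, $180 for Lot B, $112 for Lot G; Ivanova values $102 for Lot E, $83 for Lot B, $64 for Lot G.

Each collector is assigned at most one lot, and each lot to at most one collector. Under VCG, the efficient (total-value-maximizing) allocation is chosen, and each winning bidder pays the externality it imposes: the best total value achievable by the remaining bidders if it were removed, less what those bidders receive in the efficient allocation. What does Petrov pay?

Petrov pays $18.

Efficient allocation: Watson→Lot G ($128), Petrov→Lot B ($180), Ivanova→Lot E ($102); total welfare W = $410.
Petrov receives Lot B at value $180, so the others get W − 180 = $230.
Without Petrov: best allocation of the remaining 2 bidders over all 3 lots is Watson→Lot E ($165), Ivanova→Lot B ($83), total $248.
VCG payment = (others' best without Petrov) − (others' welfare with Petrov) = 248 − 230 = $18.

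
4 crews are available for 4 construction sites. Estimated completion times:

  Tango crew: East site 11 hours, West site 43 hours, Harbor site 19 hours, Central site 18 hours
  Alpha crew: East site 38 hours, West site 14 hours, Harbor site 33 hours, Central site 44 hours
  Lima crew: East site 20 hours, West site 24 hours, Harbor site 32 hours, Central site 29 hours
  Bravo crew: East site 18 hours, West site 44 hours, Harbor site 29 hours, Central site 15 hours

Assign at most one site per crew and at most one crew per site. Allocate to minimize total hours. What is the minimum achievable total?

Min total: 68 hours

Optimal: Tango crew→Harbor site (19 hours), Alpha crew→West site (14 hours), Lima crew→East site (20 hours), Bravo crew→Central site (15 hours) — total 19+14+20+15 = 68 hours.
Column-greedy (each site in turn goes to its cheapest remaining crew) gives 83 hours, worse by 15.
Next-best assignment: Tango crew→East site, Alpha crew→West site, Lima crew→Harbor site, Bravo crew→Central site = 72 hours.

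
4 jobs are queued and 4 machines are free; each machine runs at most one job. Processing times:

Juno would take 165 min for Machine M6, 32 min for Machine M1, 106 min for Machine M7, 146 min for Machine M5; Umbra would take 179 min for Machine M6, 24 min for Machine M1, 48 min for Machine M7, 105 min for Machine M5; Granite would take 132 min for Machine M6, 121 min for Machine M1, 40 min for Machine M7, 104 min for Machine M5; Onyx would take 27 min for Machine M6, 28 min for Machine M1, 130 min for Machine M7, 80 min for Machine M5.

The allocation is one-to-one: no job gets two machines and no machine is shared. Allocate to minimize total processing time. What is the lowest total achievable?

Treat this as an assignment problem: match each job to one machine.
Optimal: Juno→Machine M1 (32 min), Umbra→Machine M5 (105 min), Granite→Machine M7 (40 min), Onyx→Machine M6 (27 min) — total 32+105+40+27 = 204 min.
Next-best assignment: Juno→Machine M1, Umbra→Machine M7, Granite→Machine M5, Onyx→Machine M6 = 211 min.

Minimum total: 204 min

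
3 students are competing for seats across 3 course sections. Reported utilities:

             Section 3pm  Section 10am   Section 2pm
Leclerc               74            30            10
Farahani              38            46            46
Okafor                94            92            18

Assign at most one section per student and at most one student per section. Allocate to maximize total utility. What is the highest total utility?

Maximum total: 212 points

Optimal: Leclerc→Section 3pm (74 points), Farahani→Section 2pm (46 points), Okafor→Section 10am (92 points) — total 74+46+92 = 212 points.
Row-greedy (each student in turn takes its best remaining section) gives 138 points, worse by 74.
Next-best assignment: Leclerc→Section 10am, Farahani→Section 2pm, Okafor→Section 3pm = 170 points.
Every other assignment is strictly worse.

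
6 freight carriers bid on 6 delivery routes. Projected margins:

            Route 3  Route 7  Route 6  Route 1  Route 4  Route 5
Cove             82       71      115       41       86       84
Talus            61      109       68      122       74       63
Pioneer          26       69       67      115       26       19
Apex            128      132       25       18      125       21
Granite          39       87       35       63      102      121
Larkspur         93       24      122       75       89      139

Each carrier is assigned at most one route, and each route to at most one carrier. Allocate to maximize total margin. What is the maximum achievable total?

Optimal: Cove→Route 6 ($115k), Talus→Route 7 ($109k), Pioneer→Route 1 ($115k), Apex→Route 3 ($128k), Granite→Route 4 ($102k), Larkspur→Route 5 ($139k) — total 115+109+115+128+102+139 = $708k.
Row-greedy (each carrier in turn takes its best remaining route) gives $644k, worse by 64.

Max total: $708k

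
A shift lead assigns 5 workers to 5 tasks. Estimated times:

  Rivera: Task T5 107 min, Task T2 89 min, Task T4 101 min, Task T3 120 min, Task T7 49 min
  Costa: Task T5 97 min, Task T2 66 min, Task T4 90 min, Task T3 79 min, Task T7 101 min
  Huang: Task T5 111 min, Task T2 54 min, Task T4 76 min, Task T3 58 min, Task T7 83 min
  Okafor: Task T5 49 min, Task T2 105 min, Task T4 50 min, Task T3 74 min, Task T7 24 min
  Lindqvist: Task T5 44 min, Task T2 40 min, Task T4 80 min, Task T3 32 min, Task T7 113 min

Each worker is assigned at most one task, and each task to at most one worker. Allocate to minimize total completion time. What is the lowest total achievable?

Min total: 267 min

This is a one-to-one assignment (minimum-cost bipartite matching).
Optimal: Rivera→Task T7 (49 min), Costa→Task T2 (66 min), Huang→Task T3 (58 min), Okafor→Task T4 (50 min), Lindqvist→Task T5 (44 min) — total 49+66+58+50+44 = 267 min.
Next-best assignment: Rivera→Task T7, Costa→Task T2, Huang→Task T4, Okafor→Task T5, Lindqvist→Task T3 = 272 min.
No other one-to-one assignment undercuts 267 min.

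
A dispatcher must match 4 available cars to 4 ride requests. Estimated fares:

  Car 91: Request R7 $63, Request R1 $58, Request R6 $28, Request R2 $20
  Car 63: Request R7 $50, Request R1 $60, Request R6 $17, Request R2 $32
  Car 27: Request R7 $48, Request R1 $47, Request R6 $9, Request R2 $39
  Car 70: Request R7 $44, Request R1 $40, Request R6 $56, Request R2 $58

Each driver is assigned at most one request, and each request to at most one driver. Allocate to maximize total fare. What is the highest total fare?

Max total: $218

This is a one-to-one assignment (maximum-weight bipartite matching).
Optimal: Car 91→Request R7 ($63), Car 63→Request R1 ($60), Car 27→Request R2 ($39), Car 70→Request R6 ($56) — total 63+60+39+56 = $218.
Max-entry greedy (repeatedly take the single best remaining cell) gives $190, worse by 28.
Next-best assignment: Car 91→Request R1, Car 63→Request R7, Car 27→Request R2, Car 70→Request R6 = $203.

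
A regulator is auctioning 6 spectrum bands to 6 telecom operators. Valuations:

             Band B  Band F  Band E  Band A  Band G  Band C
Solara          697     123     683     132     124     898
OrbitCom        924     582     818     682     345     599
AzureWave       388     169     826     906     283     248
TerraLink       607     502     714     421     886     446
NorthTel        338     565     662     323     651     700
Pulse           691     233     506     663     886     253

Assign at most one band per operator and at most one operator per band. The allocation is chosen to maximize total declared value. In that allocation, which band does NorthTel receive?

NorthTel receives Band F.

Optimal: Solara→Band C ($898M), OrbitCom→Band B ($924M), AzureWave→Band A ($906M), TerraLink→Band E ($714M), NorthTel→Band F ($565M), Pulse→Band G ($886M) — total 898+924+906+714+565+886 = $4893M.
Max-entry greedy (repeatedly take the single best remaining cell) gives $4509M, worse by 384.
Next-best assignment: Solara→Band C, OrbitCom→Band B, AzureWave→Band A, TerraLink→Band F, NorthTel→Band E, Pulse→Band G = $4778M.
Checked against all permutations: $4893M is optimal.
NorthTel's own top band is Band C ($700M), but forcing NorthTel→Band C and reassigning the rest optimally gives only $4601M — worse by 292.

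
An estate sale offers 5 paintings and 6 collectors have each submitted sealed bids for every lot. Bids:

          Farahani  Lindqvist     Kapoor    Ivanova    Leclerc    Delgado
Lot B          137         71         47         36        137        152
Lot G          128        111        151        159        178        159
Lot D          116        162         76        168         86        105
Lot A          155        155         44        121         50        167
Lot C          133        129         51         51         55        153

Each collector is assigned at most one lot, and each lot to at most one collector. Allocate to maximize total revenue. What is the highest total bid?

Maximum total: $791

Optimal: Farahani→Lot B ($137), Leclerc→Lot G ($178), Ivanova→Lot D ($168), Lindqvist→Lot A ($155), Delgado→Lot C ($153) — total 137+178+168+155+153 = $791.
Row-greedy (each collector in turn takes its best remaining lot) gives $656, worse by 135.
Next-best assignment: Delgado→Lot B, Leclerc→Lot G, Ivanova→Lot D, Lindqvist→Lot A, Farahani→Lot C = $786.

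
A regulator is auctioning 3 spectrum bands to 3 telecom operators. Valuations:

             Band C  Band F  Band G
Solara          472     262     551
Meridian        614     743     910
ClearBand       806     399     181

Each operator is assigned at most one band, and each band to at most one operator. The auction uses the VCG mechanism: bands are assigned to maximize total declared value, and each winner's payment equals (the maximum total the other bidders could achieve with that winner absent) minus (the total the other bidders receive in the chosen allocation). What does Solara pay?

Efficient allocation: Solara→Band G ($551M), Meridian→Band F ($743M), ClearBand→Band C ($806M); total welfare W = $2100M.
Solara receives Band G at value $551M, so the others get W − 551 = $1549M.
Without Solara: best allocation of the remaining 2 bidders over all 3 bands is Meridian→Band G ($910M), ClearBand→Band C ($806M), total $1716M.
VCG payment = (others' best without Solara) − (others' welfare with Solara) = 1716 − 1549 = $167M.

Solara pays $167M.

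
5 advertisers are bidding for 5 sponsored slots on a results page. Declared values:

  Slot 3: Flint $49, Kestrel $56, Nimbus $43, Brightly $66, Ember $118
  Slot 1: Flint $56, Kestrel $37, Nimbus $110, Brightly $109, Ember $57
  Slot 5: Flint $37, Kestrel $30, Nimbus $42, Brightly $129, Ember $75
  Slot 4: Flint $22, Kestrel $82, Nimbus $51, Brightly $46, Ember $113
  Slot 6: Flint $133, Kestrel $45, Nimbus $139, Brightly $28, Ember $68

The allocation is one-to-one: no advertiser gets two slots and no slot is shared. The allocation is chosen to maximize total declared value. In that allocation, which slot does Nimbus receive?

This is a one-to-one assignment (maximum-weight bipartite matching).
Optimal: Flint→Slot 6 ($133), Kestrel→Slot 4 ($82), Nimbus→Slot 1 ($110), Brightly→Slot 5 ($129), Ember→Slot 3 ($118) — total 133+82+110+129+118 = $572.
Max-entry greedy (repeatedly take the single best remaining cell) gives $524, worse by 48.
Next-best assignment: Flint→Slot 6, Kestrel→Slot 3, Nimbus→Slot 1, Brightly→Slot 5, Ember→Slot 4 = $541.
Checked against all permutations: $572 is optimal.
Nimbus's own top slot is Slot 6 ($139), but forcing Nimbus→Slot 6 and reassigning the rest optimally gives only $524 — worse by 48.

Nimbus receives Slot 1.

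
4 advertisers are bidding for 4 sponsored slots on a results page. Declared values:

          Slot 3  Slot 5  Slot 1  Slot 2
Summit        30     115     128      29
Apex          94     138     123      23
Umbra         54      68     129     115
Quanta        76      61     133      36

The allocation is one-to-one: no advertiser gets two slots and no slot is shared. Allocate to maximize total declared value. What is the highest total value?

Treat this as an assignment problem: match each advertiser to one slot.
Optimal: Summit→Slot 5 ($115), Apex→Slot 3 ($94), Umbra→Slot 2 ($115), Quanta→Slot 1 ($133) — total 115+94+115+133 = $457.
No other one-to-one assignment exceeds $457.

Max total: $457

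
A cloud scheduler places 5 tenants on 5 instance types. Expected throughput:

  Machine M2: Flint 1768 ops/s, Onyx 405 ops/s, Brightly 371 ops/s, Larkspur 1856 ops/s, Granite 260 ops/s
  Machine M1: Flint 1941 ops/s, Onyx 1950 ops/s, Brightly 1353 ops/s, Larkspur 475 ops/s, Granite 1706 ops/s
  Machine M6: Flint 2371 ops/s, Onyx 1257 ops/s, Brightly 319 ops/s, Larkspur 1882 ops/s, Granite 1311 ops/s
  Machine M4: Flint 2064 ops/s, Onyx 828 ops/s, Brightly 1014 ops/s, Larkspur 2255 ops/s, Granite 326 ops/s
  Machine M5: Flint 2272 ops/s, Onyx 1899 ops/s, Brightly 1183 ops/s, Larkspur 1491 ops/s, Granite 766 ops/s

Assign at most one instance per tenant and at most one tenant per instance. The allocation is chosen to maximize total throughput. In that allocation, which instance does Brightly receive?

This is a one-to-one assignment (maximum-weight bipartite matching).
Optimal: Flint→Machine M6 (2371 ops/s), Onyx→Machine M5 (1899 ops/s), Brightly→Machine M4 (1014 ops/s), Larkspur→Machine M2 (1856 ops/s), Granite→Machine M1 (1706 ops/s) — total 2371+1899+1014+1856+1706 = 8846 ops/s.
Row-greedy (each tenant in turn takes its best remaining instance) gives 8019 ops/s, worse by 827.
Next-best assignment: Flint→Machine M6, Onyx→Machine M5, Brightly→Machine M2, Larkspur→Machine M4, Granite→Machine M1 = 8602 ops/s.
Swapping Brightly↔Onyx (Brightly→Machine M5 1183 ops/s, Onyx→Machine M4 828 ops/s) loses 902.
Brightly's own top instance is Machine M1 (1353 ops/s), but forcing Brightly→Machine M1 and reassigning the rest optimally gives only 8586 ops/s — worse by 260.

Brightly receives Machine M4.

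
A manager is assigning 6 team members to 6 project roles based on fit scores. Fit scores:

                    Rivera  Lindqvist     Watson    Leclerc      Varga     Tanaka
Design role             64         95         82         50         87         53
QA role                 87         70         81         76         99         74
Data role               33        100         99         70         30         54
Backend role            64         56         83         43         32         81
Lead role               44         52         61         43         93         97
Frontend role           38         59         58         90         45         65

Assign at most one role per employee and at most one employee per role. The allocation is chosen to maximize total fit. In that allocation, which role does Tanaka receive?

Optimal: Rivera→QA role (87 pts), Lindqvist→Design role (95 pts), Watson→Data role (99 pts), Leclerc→Frontend role (90 pts), Varga→Lead role (93 pts), Tanaka→Backend role (81 pts) — total 87+95+99+90+93+81 = 545 pts.
Column-greedy (each role in turn goes to its best remaining employee) gives 508 pts, worse by 37.
Swapping Leclerc↔Tanaka (Leclerc→Backend role 43 pts, Tanaka→Frontend role 65 pts) loses 63.
No other one-to-one assignment exceeds 545 pts.
Tanaka's own top role is Lead role (97 pts), but forcing Tanaka→Lead role and reassigning the rest optimally gives only 544 pts — worse by 1.

Tanaka receives Backend role.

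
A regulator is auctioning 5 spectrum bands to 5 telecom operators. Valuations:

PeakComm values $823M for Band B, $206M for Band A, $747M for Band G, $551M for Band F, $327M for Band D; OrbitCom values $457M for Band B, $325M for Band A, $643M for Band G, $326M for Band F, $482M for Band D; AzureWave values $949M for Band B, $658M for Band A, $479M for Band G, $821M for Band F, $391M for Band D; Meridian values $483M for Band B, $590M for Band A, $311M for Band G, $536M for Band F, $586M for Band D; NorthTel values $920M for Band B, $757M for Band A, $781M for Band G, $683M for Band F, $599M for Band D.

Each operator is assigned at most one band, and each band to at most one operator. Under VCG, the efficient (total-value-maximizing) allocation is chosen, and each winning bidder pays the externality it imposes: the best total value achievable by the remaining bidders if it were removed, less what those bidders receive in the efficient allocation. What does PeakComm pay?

PeakComm pays $167M.

Efficient allocation: PeakComm→Band B ($823M), OrbitCom→Band G ($643M), AzureWave→Band F ($821M), Meridian→Band D ($586M), NorthTel→Band A ($757M); total welfare W = $3630M.
PeakComm receives Band B at value $823M, so the others get W − 823 = $2807M.
Without PeakComm: best allocation of the remaining 4 bidders over all 5 bands is OrbitCom→Band G ($643M), AzureWave→Band F ($821M), Meridian→Band A ($590M), NorthTel→Band B ($920M), total $2974M.
VCG payment = (others' best without PeakComm) − (others' welfare with PeakComm) = 2974 − 2807 = $167M.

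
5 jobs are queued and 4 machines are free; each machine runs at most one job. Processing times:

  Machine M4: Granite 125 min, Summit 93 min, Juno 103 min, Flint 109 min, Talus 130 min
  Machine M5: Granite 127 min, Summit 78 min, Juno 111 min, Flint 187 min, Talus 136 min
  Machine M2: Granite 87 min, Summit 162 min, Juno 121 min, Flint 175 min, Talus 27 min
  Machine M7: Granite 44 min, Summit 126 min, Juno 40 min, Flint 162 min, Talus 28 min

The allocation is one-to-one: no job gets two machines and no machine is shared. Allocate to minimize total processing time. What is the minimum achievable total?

Min total: 252 min

Optimal: Juno→Machine M4 (103 min), Summit→Machine M5 (78 min), Talus→Machine M2 (27 min), Granite→Machine M7 (44 min) — total 103+78+27+44 = 252 min.
Min-entry greedy (repeatedly take the single cheapest remaining cell) gives 254 min, worse by 2.
Swapping Granite↔Summit (Granite→Machine M5 127 min, Summit→Machine M7 126 min) adds 131.
No other one-to-one assignment undercuts 252 min.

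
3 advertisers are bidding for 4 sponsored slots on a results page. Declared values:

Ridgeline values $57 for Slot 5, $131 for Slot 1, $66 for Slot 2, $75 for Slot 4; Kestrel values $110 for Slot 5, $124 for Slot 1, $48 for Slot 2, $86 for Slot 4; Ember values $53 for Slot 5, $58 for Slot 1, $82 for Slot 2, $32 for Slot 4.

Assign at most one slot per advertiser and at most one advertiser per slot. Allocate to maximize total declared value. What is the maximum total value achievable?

Optimal: Ridgeline→Slot 1 ($131), Kestrel→Slot 5 ($110), Ember→Slot 2 ($82) — total 131+110+82 = $323.
Next-best assignment: Ridgeline→Slot 1, Kestrel→Slot 4, Ember→Slot 2 = $299.
Every other assignment is strictly worse.

Max total: $323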